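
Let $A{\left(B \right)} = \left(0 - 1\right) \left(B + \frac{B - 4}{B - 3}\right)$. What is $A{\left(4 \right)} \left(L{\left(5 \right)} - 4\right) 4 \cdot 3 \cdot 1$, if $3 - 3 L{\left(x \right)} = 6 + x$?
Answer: $320$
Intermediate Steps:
$L{\left(x \right)} = -1 - \frac{x}{3}$ ($L{\left(x \right)} = 1 - \frac{6 + x}{3} = 1 - \left(2 + \frac{x}{3}\right) = -1 - \frac{x}{3}$)
$A{\left(B \right)} = - B - \frac{-4 + B}{-3 + B}$ ($A{\left(B \right)} = - (B + \frac{-4 + B}{-3 + B}) = - B - \frac{-4 + B}{-3 + B}$)
$A{\left(4 \right)} \left(L{\left(5 \right)} - 4\right) 4 \cdot 3 \cdot 1 = \frac{4 - 4^{2} + 2 \cdot 4}{-3 + 4} \left(\left(-1 - \frac{5}{3}\right) - 4\right) 4 \cdot 3 \cdot 1 = \frac{4 - 16 + 8}{1} \left(\left(-1 - \frac{5}{3}\right) - 4\right) 12 \cdot 1 = 1 \left(4 - 16 + 8\right) \left(- \frac{8}{3} - 4\right) 12 = 1 \left(-4\right) \left(\left(- \frac{20}{3}\right) 12\right) = \left(-4\right) \left(-80\right) = 320$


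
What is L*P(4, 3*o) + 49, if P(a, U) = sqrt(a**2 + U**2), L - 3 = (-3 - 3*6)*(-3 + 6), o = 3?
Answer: 49 - 60*sqrt(97) ≈ -541.93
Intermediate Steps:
L = -60 (L = 3 + (-3 - 3*6)*(-3 + 6) = 3 + (-3 - 18)*3 = 3 - 21*3 = 3 - 63 = -60)
P(a, U) = sqrt(U**2 + a**2)
L*P(4, 3*o) + 49 = -60*sqrt((3*3)**2 + 4**2) + 49 = -60*sqrt(9**2 + 16) + 49 = -60*sqrt(81 + 16) + 49 = -60*sqrt(97) + 49 = 49 - 60*sqrt(97)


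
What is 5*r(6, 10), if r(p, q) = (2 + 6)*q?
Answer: 400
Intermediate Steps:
r(p, q) = 8*q
5*r(6, 10) = 5*(8*10) = 5*80 = 400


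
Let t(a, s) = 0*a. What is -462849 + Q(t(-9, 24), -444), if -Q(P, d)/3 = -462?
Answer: -461463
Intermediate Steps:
t(a, s) = 0
Q(P, d) = 1386 (Q(P, d) = -3*(-462) = 1386)
-462849 + Q(t(-9, 24), -444) = -462849 + 1386 = -461463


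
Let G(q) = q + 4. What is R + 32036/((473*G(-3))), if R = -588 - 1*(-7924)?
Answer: 3501964/473 ≈ 7403.7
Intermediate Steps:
G(q) = 4 + q
R = 7336 (R = -588 + 7924 = 7336)
R + 32036/((473*G(-3))) = 7336 + 32036/((473*(4 - 3))) = 7336 + 32036/((473*1)) = 7336 + 32036/473 = 3501964/473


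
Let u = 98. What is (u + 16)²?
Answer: 12996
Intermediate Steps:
(u + 16)² = (98 + 16)² = 114² = 12996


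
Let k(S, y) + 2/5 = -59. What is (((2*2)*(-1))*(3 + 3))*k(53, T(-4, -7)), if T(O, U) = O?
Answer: 7128/5 ≈ 1425.6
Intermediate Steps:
k(S, y) = -297/5 (k(S, y) = -⅖ - 59 = -297/5)
(((2*2)*(-1))*(3 + 3))*k(53, T(-4, -7)) = (((2*2)*(-1))*(3 + 3))*(-297/5) = ((4*(-1))*6)*(-297/5) = -4*6*(-297/5) = -24*(-297/5) = 7128/5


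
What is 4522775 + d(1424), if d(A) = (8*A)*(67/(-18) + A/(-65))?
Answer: 2475017423/585 ≈ 4.2308e+6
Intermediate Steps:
d(A) = 8*A*(-67/18 - A/65) (d(A) = (8*A)*(67*(-1/18) + A*(-1/65)) = (8*A)*(-67/18 - A/65) = 8*A*(-67/18 - A/65))
4522775 + d(1424) = 4522775 - 4/585*1424*(4355 + 18*1424) = 4522775 - 4/585*1424*(4355 + 25632) = 4522775 - 4/585*1424*29987 = 4522775 - 170805952/585 = 2475017423/585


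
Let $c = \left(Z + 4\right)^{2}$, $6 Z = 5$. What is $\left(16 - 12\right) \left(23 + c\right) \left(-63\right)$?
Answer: $-11683$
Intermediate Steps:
$Z = \frac{5}{6}$ ($Z = \frac{1}{6} \cdot 5 = \frac{5}{6} \approx 0.83333$)
$c = \frac{841}{36}$ ($c = \left(\frac{5}{6} + 4\right)^{2} = \left(\frac{29}{6}\right)^{2} = \frac{841}{36} \approx 23.361$)
$\left(16 - 12\right) \left(23 + c\right) \left(-63\right) = \left(16 - 12\right) \left(23 + \frac{841}{36}\right) \left(-63\right) = 4 \cdot \frac{1669}{36} \left(-63\right) = \frac{1669}{9} \left(-63\right) = -11683$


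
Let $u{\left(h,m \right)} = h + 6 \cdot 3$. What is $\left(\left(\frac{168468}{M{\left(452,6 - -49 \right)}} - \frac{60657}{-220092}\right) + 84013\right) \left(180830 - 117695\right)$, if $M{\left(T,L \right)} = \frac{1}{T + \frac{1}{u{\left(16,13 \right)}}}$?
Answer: $\frac{6002954922114842985}{1247188} \approx 4.8132 \cdot 10^{12}$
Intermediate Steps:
$u{\left(h,m \right)} = 18 + h$ ($u{\left(h,m \right)} = h + 18 = 18 + h$)
$M{\left(T,L \right)} = \frac{1}{\frac{1}{34} + T}$ ($M{\left(T,L \right)} = \frac{1}{T + \frac{1}{18 + 16}} = \frac{1}{T + \frac{1}{34}} = \frac{1}{\frac{1}{34} + T}$)
$\left(\left(\frac{168468}{M{\left(452,6 - -49 \right)}} - \frac{60657}{-220092}\right) + 84013\right) \left(180830 - 117695\right) = \left(\left(\frac{168468}{34 \frac{1}{1 + 34 \cdot 452}} - \frac{60657}{-220092}\right) + 84013\right) \left(180830 - 117695\right) = \left(\left(\frac{168468}{34 \frac{1}{1 + 15368}} - - \frac{20219}{73364}\right) + 84013\right) 63135 = \left(\left(\frac{168468}{34 \cdot \frac{1}{15369}} + \frac{20219}{73364}\right) + 84013\right) 63135 = \left(\left(\frac{168468}{\frac{34}{15369}} + \frac{20219}{73364}\right) + 84013\right) 63135 = \left(\left(168468 \cdot \frac{15369}{34} + \frac{20219}{73364}\right) + 84013\right) 63135 = \left(\left(\frac{1294592346}{17} + \frac{20219}{73364}\right) + 84013\right) 63135 = \left(\frac{94976473215667}{1247188} + 84013\right) 63135 = \frac{95081253221111}{1247188} \cdot 63135 = \frac{6002954922114842985}{1247188}$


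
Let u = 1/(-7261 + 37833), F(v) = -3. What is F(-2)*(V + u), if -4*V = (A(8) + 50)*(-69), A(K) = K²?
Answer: -180359517/30572 ≈ -5899.5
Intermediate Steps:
V = 3933/2 (V = -(8² + 50)*(-69)/4 = -(64 + 50)*(-69)/4 = -57*(-69)/2 = -¼*(-7866) = 3933/2 ≈ 1966.5)
u = 1/30572 ≈ 3.2710e-5
F(-2)*(V + u) = -3*(3933/2 + 1/30572) = -3*60119839/30572 = -180359517/30572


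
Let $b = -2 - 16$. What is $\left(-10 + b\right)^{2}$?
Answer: $784$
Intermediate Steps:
$b = -18$
$\left(-10 + b\right)^{2} = \left(-10 - 18\right)^{2} = \left(-28\right)^{2} = 784$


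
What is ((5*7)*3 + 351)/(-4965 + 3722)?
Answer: -456/1243 ≈ -0.36685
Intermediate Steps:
((5*7)*3 + 351)/(-4965 + 3722) = (35*3 + 351)/(-1243) = (105 + 351)*(-1/1243) = 456*(-1/1243) = -456/1243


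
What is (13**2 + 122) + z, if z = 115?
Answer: 406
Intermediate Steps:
(13**2 + 122) + z = (13**2 + 122) + 115 = (169 + 122) + 115 = 291 + 115 = 406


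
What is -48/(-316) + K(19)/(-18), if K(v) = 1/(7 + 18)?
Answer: 5321/35550 ≈ 0.14968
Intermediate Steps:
K(v) = 1/25
-48/(-316) + K(19)/(-18) = -48/(-316) + (1/25)/(-18) = -48*(-1/316) + (1/25)*(-1/18) = 12/79 - 1/450 = 5321/35550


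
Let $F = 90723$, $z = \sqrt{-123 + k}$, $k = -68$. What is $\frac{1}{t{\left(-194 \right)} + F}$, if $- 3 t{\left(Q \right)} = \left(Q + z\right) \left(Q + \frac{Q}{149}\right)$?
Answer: $\frac{1733753123}{135412768339329} - \frac{1445300 i \sqrt{191}}{135412768339329} \approx 1.2803 \cdot 10^{-5} - 1.4751 \cdot 10^{-7} i$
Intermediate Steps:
$z = i \sqrt{191}$ ($z = \sqrt{-123 - 68} = \sqrt{-191} = i \sqrt{191} \approx 13.82 i$)
$t{\left(Q \right)} = - \frac{50 Q \left(Q + i \sqrt{191}\right)}{149}$ ($t{\left(Q \right)} = - \frac{\left(Q + i \sqrt{191}\right) \left(Q + \frac{Q}{149}\right)}{3} = - \frac{\left(Q + i \sqrt{191}\right) \frac{150 Q}{149}}{3} = - \frac{\frac{150}{149} Q \left(Q + i \sqrt{191}\right)}{3} = - \frac{50 Q \left(Q + i \sqrt{191}\right)}{149}$)
$\frac{1}{t{\left(-194 \right)} + F} = \frac{1}{\left(- \frac{50}{149}\right) \left(-194\right) \left(-194 + i \sqrt{191}\right) + 90723} = \frac{1}{\left(- \frac{1881800}{149} + \frac{9700 i \sqrt{191}}{149}\right) + 90723} = \frac{1}{\frac{11635927}{149} + \frac{9700 i \sqrt{191}}{149}}$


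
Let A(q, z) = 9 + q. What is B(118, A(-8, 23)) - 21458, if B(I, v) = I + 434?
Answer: -20906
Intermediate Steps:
B(I, v) = 434 + I
B(118, A(-8, 23)) - 21458 = (434 + 118) - 21458 = 552 - 21458 = -20906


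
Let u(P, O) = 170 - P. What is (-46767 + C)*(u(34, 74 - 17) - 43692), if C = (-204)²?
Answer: 224356956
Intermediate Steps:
C = 41616
(-46767 + C)*(u(34, 74 - 17) - 43692) = (-46767 + 41616)*((170 - 1*34) - 43692) = -5151*((170 - 34) - 43692) = -5151*(136 - 43692) = -5151*(-43556) = 224356956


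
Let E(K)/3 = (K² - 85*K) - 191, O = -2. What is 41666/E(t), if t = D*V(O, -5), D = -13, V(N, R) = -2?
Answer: -41666/5175 ≈ -8.0514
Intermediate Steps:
t = 26 (t = -13*(-2) = 26)
E(K) = -573 - 255*K + 3*K² (E(K) = 3*((K² - 85*K) - 191) = 3*(-191 + K² - 85*K) = -573 - 255*K + 3*K²)
41666/E(t) = 41666/(-573 - 255*26 + 3*26²) = 41666/(-573 - 6630 + 3*676) = 41666/(-573 - 6630 + 2028) = 41666/(-5175) = 41666*(-1/5175) = -41666/5175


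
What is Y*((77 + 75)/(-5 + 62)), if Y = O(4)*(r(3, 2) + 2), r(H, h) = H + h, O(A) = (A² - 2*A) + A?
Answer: 224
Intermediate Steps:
O(A) = A² - A
Y = 84 (Y = (4*(-1 + 4))*((3 + 2) + 2) = (4*3)*(5 + 2) = 12*7 = 84)
Y*((77 + 75)/(-5 + 62)) = 84*((77 + 75)/(-5 + 62)) = 84*(152/57) = 84*(152*(1/57)) = 84*(8/3) = 224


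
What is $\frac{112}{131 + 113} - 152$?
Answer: $- \frac{9244}{61} \approx -151.54$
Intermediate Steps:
$\frac{112}{131 + 113} - 152 = \frac{112}{244} - 152 = 112 \cdot \frac{1}{244} - 152 = \frac{28}{61} - 152 = - \frac{9244}{61}$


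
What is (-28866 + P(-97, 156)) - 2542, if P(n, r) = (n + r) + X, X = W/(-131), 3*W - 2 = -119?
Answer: -4106680/131 ≈ -31349.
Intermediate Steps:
W = -39 (W = ⅔ + (⅓)*(-119) = ⅔ - 119/3 = -39)
X = 39/131 (X = -39/(-131) = -39*(-1/131) = 39/131 ≈ 0.29771)
P(n, r) = 39/131 + n + r (P(n, r) = (n + r) + 39/131 = 39/131 + n + r)
(-28866 + P(-97, 156)) - 2542 = (-28866 + (39/131 - 97 + 156)) - 2542 = (-28866 + 7768/131) - 2542 = -3773678/131 - 2542 = -4106680/131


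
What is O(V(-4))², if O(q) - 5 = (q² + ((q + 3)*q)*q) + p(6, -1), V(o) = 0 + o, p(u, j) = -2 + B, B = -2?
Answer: 1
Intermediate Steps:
p(u, j) = -4 (p(u, j) = -2 - 2 = -4)
V(o) = o
O(q) = 1 + q² + q²*(3 + q) (O(q) = 5 + ((q² + ((q + 3)*q)*q) - 4) = 5 + ((q² + ((3 + q)*q)*q) - 4) = 5 + ((q² + (q*(3 + q))*q) - 4) = 5 + ((q² + q²*(3 + q)) - 4) = 5 + (-4 + q² + q²*(3 + q)) = 1 + q² + q²*(3 + q))
O(V(-4))² = (1 + (-4)³ + 4*(-4)²)² = (1 - 64 + 4*16)² = (1 - 64 + 64)² = 1² = 1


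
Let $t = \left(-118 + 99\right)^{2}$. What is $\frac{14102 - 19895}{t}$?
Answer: $- \frac{5793}{361} \approx -16.047$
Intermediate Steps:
$t = 361$ ($t = \left(-19\right)^{2} = 361$)
$\frac{14102 - 19895}{t} = \frac{14102 - 19895}{361} = \left(14102 - 19895\right) \frac{1}{361} = \left(-5793\right) \frac{1}{361} = - \frac{5793}{361}$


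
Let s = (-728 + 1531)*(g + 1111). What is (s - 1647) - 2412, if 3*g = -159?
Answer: 845515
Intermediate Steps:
g = -53 (g = (1/3)*(-159) = -53)
s = 849574 (s = (-728 + 1531)*(-53 + 1111) = 803*1058 = 849574)
(s - 1647) - 2412 = (849574 - 1647) - 2412 = 847927 - 2412 = 845515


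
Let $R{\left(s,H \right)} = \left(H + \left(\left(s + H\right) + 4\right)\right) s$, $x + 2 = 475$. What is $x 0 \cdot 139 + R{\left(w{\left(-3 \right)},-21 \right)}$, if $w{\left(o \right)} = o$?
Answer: $123$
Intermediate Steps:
$x = 473$ ($x = -2 + 475 = 473$)
$R{\left(s,H \right)} = s \left(4 + s + 2 H\right)$ ($R{\left(s,H \right)} = \left(H + \left(\left(H + s\right) + 4\right)\right) s = \left(H + \left(4 + H + s\right)\right) s = \left(4 + s + 2 H\right) s = s \left(4 + s + 2 H\right)$)
$x 0 \cdot 139 + R{\left(w{\left(-3 \right)},-21 \right)} = 473 \cdot 0 \cdot 139 - 3 \left(4 - 3 + 2 \left(-21\right)\right) = 473 \cdot 0 - 3 \left(4 - 3 - 42\right) = 0 - -123 = 0 + 123 = 123$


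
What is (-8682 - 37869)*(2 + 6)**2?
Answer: -2979264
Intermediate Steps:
(-8682 - 37869)*(2 + 6)**2 = -46551*8**2 = -46551*64 = -2979264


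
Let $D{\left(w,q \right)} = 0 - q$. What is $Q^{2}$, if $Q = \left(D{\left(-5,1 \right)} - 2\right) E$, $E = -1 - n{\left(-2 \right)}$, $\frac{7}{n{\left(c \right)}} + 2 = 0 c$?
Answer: $\frac{225}{4} \approx 56.25$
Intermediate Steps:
$n{\left(c \right)} = - \frac{7}{2}$ ($n{\left(c \right)} = \frac{7}{-2 + 0 c} = \frac{7}{-2 + 0} = \frac{7}{-2} = 7 \left(- \frac{1}{2}\right) = - \frac{7}{2}$)
$D{\left(w,q \right)} = - q$
$E = \frac{5}{2}$ ($E = -1 - - \frac{7}{2} = -1 + \frac{7}{2} = \frac{5}{2} \approx 2.5$)
$Q = - \frac{15}{2}$ ($Q = \left(\left(-1\right) 1 - 2\right) \frac{5}{2} = \left(-1 - 2\right) \frac{5}{2} = \left(-3\right) \frac{5}{2} = - \frac{15}{2} \approx -7.5$)
$Q^{2} = \left(- \frac{15}{2}\right)^{2} = \frac{225}{4}$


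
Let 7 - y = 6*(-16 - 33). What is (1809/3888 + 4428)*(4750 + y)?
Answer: 3221017649/144 ≈ 2.2368e+7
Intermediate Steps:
y = 301 (y = 7 - 6*(-16 - 33) = 7 - 6*(-49) = 7 - 1*(-294) = 7 + 294 = 301)
(1809/3888 + 4428)*(4750 + y) = (1809/3888 + 4428)*(4750 + 301) = (1809*(1/3888) + 4428)*5051 = (67/144 + 4428)*5051 = (637699/144)*5051 = 3221017649/144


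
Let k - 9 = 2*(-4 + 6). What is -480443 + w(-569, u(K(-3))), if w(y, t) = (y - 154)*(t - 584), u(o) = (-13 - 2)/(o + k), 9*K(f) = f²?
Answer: -804109/14 ≈ -57436.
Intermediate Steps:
k = 13 (k = 9 + 2*(-4 + 6) = 9 + 2*2 = 9 + 4 = 13)
K(f) = f²/9
u(o) = -15/(13 + o) (u(o) = (-13 - 2)/(o + 13) = -15/(13 + o))
w(y, t) = (-584 + t)*(-154 + y) (w(y, t) = (-154 + y)*(-584 + t) = (-584 + t)*(-154 + y))
-480443 + w(-569, u(K(-3))) = -480443 + (89936 - 584*(-569) - (-2310)/(13 + (⅑)*(-3)²) - 15/(13 + (⅑)*(-3)²)*(-569)) = -480443 + (89936 + 332296 - (-2310)/(13 + (⅑)*9) - 15/(13 + (⅑)*9)*(-569)) = -480443 + (89936 + 332296 - (-2310)/(13 + 1) - 15/(13 + 1)*(-569)) = -480443 + (89936 + 332296 - (-2310)/14 - 15/14*(-569)) = -480443 + (89936 + 332296 - (-2310)/14 - 15*1/14*(-569)) = -480443 + (89936 + 332296 - 154*(-15/14) - 15/14*(-569)) = -480443 + (89936 + 332296 + 165 + 8535/14) = -480443 + 5922093/14 = -804109/14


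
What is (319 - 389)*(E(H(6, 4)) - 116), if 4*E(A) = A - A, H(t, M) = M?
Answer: 8120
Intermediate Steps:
E(A) = 0 (E(A) = (A - A)/4 = (1/4)*0 = 0)
(319 - 389)*(E(H(6, 4)) - 116) = (319 - 389)*(0 - 116) = -70*(-116) = 8120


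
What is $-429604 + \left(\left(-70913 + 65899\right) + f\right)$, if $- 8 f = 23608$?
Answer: $-437569$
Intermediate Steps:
$f = -2951$ ($f = \left(- \frac{1}{8}\right) 23608 = -2951$)
$-429604 + \left(\left(-70913 + 65899\right) + f\right) = -429604 + \left(\left(-70913 + 65899\right) - 2951\right) = -429604 - 7965 = -437569$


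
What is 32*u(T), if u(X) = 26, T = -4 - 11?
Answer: 832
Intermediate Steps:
T = -15
32*u(T) = 32*26 = 832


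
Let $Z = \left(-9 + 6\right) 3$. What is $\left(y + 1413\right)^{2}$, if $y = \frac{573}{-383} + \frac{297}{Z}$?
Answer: $\frac{278749153089}{146689} \approx 1.9003 \cdot 10^{6}$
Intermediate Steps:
$Z = -9$ ($Z = \left(-3\right) 3 = -9$)
$y = - \frac{13212}{383}$ ($y = \frac{573}{-383} + \frac{297}{-9} = 573 \left(- \frac{1}{383}\right) + 297 \left(- \frac{1}{9}\right) = - \frac{573}{383} - 33 = - \frac{13212}{383} \approx -34.496$)
$\left(y + 1413\right)^{2} = \left(- \frac{13212}{383} + 1413\right)^{2} = \left(\frac{527967}{383}\right)^{2} = \frac{278749153089}{146689}$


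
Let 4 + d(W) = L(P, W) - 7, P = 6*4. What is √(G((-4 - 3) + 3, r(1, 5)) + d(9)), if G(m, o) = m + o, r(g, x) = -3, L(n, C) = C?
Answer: 3*I ≈ 3.0*I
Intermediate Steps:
P = 24
d(W) = -11 + W (d(W) = -4 + (W - 7) = -4 + (-7 + W) = -11 + W)
√(G((-4 - 3) + 3, r(1, 5)) + d(9)) = √((((-4 - 3) + 3) - 3) + (-11 + 9)) = √(((-7 + 3) - 3) - 2) = √((-4 - 3) - 2) = √(-7 - 2) = √(-9) = 3*I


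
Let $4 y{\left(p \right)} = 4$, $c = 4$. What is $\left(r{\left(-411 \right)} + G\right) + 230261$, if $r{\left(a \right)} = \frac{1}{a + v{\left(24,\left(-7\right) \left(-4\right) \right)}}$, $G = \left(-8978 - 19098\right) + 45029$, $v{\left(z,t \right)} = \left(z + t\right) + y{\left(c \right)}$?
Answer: $\frac{88502611}{358} \approx 2.4721 \cdot 10^{5}$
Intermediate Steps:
$y{\left(p \right)} = 1$ ($y{\left(p \right)} = \frac{1}{4} \cdot 4 = 1$)
$v{\left(z,t \right)} = 1 + t + z$ ($v{\left(z,t \right)} = \left(z + t\right) + 1 = \left(t + z\right) + 1 = 1 + t + z$)
$G = 16953$ ($G = -28076 + 45029 = 16953$)
$r{\left(a \right)} = \frac{1}{53 + a}$ ($r{\left(a \right)} = \frac{1}{a + \left(1 - -28 + 24\right)} = \frac{1}{a + \left(1 + 28 + 24\right)} = \frac{1}{a + 53} = \frac{1}{53 + a}$)
$\left(r{\left(-411 \right)} + G\right) + 230261 = \left(\frac{1}{53 - 411} + 16953\right) + 230261 = \left(\frac{1}{-358} + 16953\right) + 230261 = \left(- \frac{1}{358} + 16953\right) + 230261 = \frac{6069173}{358} + 230261 = \frac{88502611}{358}$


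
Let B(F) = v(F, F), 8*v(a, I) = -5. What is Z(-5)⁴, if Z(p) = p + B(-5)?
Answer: 4100625/4096 ≈ 1001.1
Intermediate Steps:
v(a, I) = -5/8 (v(a, I) = (⅛)*(-5) = -5/8)
B(F) = -5/8
Z(p) = -5/8 + p (Z(p) = p - 5/8 = -5/8 + p)
Z(-5)⁴ = (-5/8 - 5)⁴ = (-45/8)⁴ = 4100625/4096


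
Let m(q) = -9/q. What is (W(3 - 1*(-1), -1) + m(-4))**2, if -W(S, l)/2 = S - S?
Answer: 81/16 ≈ 5.0625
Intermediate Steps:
W(S, l) = 0 (W(S, l) = -2*(S - S) = -2*0 = 0)
(W(3 - 1*(-1), -1) + m(-4))**2 = (0 - 9/(-4))**2 = (0 - 9*(-1/4))**2 = (0 + 9/4)**2 = (9/4)**2 = 81/16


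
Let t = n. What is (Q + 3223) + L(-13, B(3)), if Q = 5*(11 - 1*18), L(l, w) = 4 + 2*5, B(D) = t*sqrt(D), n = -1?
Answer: 3202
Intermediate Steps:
t = -1
B(D) = -sqrt(D)
L(l, w) = 14 (L(l, w) = 4 + 10 = 14)
Q = -35 (Q = 5*(11 - 18) = 5*(-7) = -35)
(Q + 3223) + L(-13, B(3)) = (-35 + 3223) + 14 = 3188 + 14 = 3202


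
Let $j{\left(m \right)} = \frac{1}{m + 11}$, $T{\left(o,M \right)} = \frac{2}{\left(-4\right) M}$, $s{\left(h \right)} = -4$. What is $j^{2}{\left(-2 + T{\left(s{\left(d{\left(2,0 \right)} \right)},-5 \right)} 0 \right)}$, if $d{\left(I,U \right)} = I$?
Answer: $\frac{1}{81} \approx 0.012346$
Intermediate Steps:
$T{\left(o,M \right)} = - \frac{1}{2 M}$ ($T{\left(o,M \right)} = 2 \left(- \frac{1}{4 M}\right) = - \frac{1}{2 M}$)
$j{\left(m \right)} = \frac{1}{11 + m}$
$j^{2}{\left(-2 + T{\left(s{\left(d{\left(2,0 \right)} \right)},-5 \right)} 0 \right)} = \left(\frac{1}{11 - \left(2 - - \frac{1}{2 \left(-5\right)} 0\right)}\right)^{2} = \left(\frac{1}{11 - \left(2 - \left(- \frac{1}{2}\right) \left(- \frac{1}{5}\right) 0\right)}\right)^{2} = \left(\frac{1}{11 + \left(-2 + \frac{1}{10} \cdot 0\right)}\right)^{2} = \left(\frac{1}{11 + \left(-2 + 0\right)}\right)^{2} = \left(\frac{1}{11 - 2}\right)^{2} = \left(\frac{1}{9}\right)^{2} = \frac{1}{81}$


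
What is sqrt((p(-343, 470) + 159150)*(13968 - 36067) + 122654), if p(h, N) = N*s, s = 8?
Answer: 2*I*sqrt(900006359) ≈ 60000.0*I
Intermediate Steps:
p(h, N) = 8*N (p(h, N) = N*8 = 8*N)
sqrt((p(-343, 470) + 159150)*(13968 - 36067) + 122654) = sqrt((8*470 + 159150)*(13968 - 36067) + 122654) = sqrt((3760 + 159150)*(-22099) + 122654) = sqrt(162910*(-22099) + 122654) = sqrt(-3600148090 + 122654) = sqrt(-3600025436) = 2*I*sqrt(900006359)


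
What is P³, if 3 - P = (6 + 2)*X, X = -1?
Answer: 1331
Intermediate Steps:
P = 11 (P = 3 - (6 + 2)*(-1) = 3 - 8*(-1) = 3 - 1*(-8) = 3 + 8 = 11)
P³ = 11³ = 1331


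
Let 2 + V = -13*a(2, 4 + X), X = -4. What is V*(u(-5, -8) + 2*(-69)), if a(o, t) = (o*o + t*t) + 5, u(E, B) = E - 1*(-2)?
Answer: 16779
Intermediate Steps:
u(E, B) = 2 + E (u(E, B) = E + 2 = 2 + E)
a(o, t) = 5 + o² + t² (a(o, t) = (o² + t²) + 5 = 5 + o² + t²)
V = -119 (V = -2 - 13*(5 + 2² + (4 - 4)²) = -2 - 13*(5 + 4 + 0²) = -2 - 13*(5 + 4 + 0) = -2 - 13*9 = -2 - 117 = -119)
V*(u(-5, -8) + 2*(-69)) = -119*((2 - 5) + 2*(-69)) = -119*(-3 - 138) = -119*(-141) = 16779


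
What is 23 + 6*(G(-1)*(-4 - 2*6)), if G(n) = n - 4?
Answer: 503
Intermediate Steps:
G(n) = -4 + n
23 + 6*(G(-1)*(-4 - 2*6)) = 23 + 6*((-4 - 1)*(-4 - 2*6)) = 23 + 6*(-5*(-4 - 12)) = 23 + 6*(-5*(-16)) = 23 + 6*80 = 23 + 480 = 503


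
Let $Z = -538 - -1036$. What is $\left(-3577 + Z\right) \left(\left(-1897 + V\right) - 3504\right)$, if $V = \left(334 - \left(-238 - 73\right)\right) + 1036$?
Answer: $11453880$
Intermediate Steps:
$V = 1681$ ($V = \left(334 - -311\right) + 1036 = \left(334 + 311\right) + 1036 = 645 + 1036 = 1681$)
$Z = 498$ ($Z = -538 + 1036 = 498$)
$\left(-3577 + Z\right) \left(\left(-1897 + V\right) - 3504\right) = \left(-3577 + 498\right) \left(\left(-1897 + 1681\right) - 3504\right) = - 3079 \left(-216 - 3504\right) = \left(-3079\right) \left(-3720\right) = 11453880$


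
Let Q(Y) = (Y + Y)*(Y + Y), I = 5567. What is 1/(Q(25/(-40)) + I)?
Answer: 16/89097 ≈ 0.00017958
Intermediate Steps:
Q(Y) = 4*Y**2 (Q(Y) = (2*Y)*(2*Y) = 4*Y**2)
1/(Q(25/(-40)) + I) = 1/(4*(25/(-40))**2 + 5567) = 1/(4*(25*(-1/40))**2 + 5567) = 1/(4*(-5/8)**2 + 5567) = 1/(4*(25/64) + 5567) = 1/(25/16 + 5567) = 1/(89097/16) = 16/89097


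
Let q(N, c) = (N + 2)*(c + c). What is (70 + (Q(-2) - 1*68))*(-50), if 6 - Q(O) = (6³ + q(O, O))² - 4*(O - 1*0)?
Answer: 2332800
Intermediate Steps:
q(N, c) = 2*c*(2 + N) (q(N, c) = (2 + N)*(2*c) = 2*c*(2 + N))
Q(O) = 6 - (216 + 2*O*(2 + O))² + 4*O (Q(O) = 6 - ((6³ + 2*O*(2 + O))² - 4*(O - 1*0)) = 6 - ((216 + 2*O*(2 + O))² - 4*(O + 0)) = 6 - ((216 + 2*O*(2 + O))² - 4*O) = 6 + (-(216 + 2*O*(2 + O))² + 4*O) = 6 - (216 + 2*O*(2 + O))² + 4*O)
(70 + (Q(-2) - 1*68))*(-50) = (70 + ((6 - 4*(108 - 2*(2 - 2))² + 4*(-2)) - 1*68))*(-50) = (70 + ((6 - 4*(108 - 2*0)² - 8) - 68))*(-50) = (70 + ((6 - 4*(108 + 0)² - 8) - 68))*(-50) = (70 + ((6 - 4*108² - 8) - 68))*(-50) = (70 + ((6 - 4*11664 - 8) - 68))*(-50) = (70 + ((6 - 46656 - 8) - 68))*(-50) = (70 + (-46658 - 68))*(-50) = (70 - 46726)*(-50) = -46656*(-50) = 2332800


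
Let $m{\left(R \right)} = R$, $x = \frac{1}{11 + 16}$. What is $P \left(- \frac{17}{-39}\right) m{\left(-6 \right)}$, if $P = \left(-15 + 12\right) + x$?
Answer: $\frac{2720}{351} \approx 7.7493$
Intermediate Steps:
$x = \frac{1}{27} \approx 0.037037$
$P = - \frac{80}{27}$ ($P = \left(-15 + 12\right) + \frac{1}{27} = -3 + \frac{1}{27} = - \frac{80}{27} \approx -2.963$)
$P \left(- \frac{17}{-39}\right) m{\left(-6 \right)} = - \frac{80 \left(- \frac{17}{-39}\right)}{27} \left(-6\right) = - \frac{80 \left(\left(-17\right) \left(- \frac{1}{39}\right)\right)}{27} \left(-6\right) = \left(- \frac{80}{27}\right) \frac{17}{39} \left(-6\right) = \left(- \frac{1360}{1053}\right) \left(-6\right) = \frac{2720}{351}$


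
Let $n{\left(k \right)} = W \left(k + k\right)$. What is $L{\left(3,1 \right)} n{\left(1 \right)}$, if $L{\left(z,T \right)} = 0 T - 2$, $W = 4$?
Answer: $-16$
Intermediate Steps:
$L{\left(z,T \right)} = -2$ ($L{\left(z,T \right)} = 0 - 2 = -2$)
$n{\left(k \right)} = 8 k$ ($n{\left(k \right)} = 4 \left(k + k\right) = 4 \cdot 2 k = 8 k$)
$L{\left(3,1 \right)} n{\left(1 \right)} = - 2 \cdot 8 \cdot 1 = \left(-2\right) 8 = -16$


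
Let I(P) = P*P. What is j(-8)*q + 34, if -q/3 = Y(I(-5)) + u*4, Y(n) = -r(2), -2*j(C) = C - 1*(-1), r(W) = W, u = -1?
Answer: 97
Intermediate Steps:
j(C) = -½ - C/2 (j(C) = -(C - 1*(-1))/2 = -(C + 1)/2 = -(1 + C)/2 = -½ - C/2)
I(P) = P²
Y(n) = -2 (Y(n) = -1*2 = -2)
q = 18 (q = -3*(-2 - 1*4) = -3*(-2 - 4) = -3*(-6) = 18)
j(-8)*q + 34 = (-½ - ½*(-8))*18 + 34 = (-½ + 4)*18 + 34 = (7/2)*18 + 34 = 63 + 34 = 97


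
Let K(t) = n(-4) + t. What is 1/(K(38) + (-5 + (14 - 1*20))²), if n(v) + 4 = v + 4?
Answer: 1/155 ≈ 0.0064516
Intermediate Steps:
n(v) = v (n(v) = -4 + (v + 4) = -4 + (4 + v) = v)
K(t) = -4 + t
1/(K(38) + (-5 + (14 - 1*20))²) = 1/((-4 + 38) + (-5 + (14 - 1*20))²) = 1/(34 + (-5 + (14 - 20))²) = 1/(34 + (-5 - 6)²) = 1/(34 + (-11)²) = 1/(34 + 121) = 1/155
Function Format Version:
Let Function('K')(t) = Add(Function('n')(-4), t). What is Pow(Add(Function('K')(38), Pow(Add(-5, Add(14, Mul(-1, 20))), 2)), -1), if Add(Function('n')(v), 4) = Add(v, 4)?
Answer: Rational(1, 155) ≈ 0.0064516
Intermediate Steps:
Function('n')(v) = v (Function('n')(v) = Add(-4, Add(v, 4)) = Add(-4, Add(4, v)) = v)
Function('K')(t) = Add(-4, t)
Pow(Add(Function('K')(38), Pow(Add(-5, Add(14, Mul(-1, 20))), 2)), -1) = Pow(Add(Add(-4, 38), Pow(Add(-5, Add(14, Mul(-1, 20))), 2)), -1) = Pow(Add(34, Pow(Add(-5, Add(14, -20)), 2)), -1) = Pow(Add(34, Pow(Add(-5, -6), 2)), -1) = Pow(Add(34, Pow(-11, 2)), -1) = Pow(Add(34, 121), -1) = Pow(155, -1) = Rational(1, 155)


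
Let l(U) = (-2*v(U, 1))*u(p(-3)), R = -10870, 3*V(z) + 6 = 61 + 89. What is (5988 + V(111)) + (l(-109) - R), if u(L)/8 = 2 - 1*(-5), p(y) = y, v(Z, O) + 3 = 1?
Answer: 17130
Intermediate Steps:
v(Z, O) = -2 (v(Z, O) = -3 + 1 = -2)
V(z) = 48 (V(z) = -2 + (61 + 89)/3 = -2 + (⅓)*150 = -2 + 50 = 48)
u(L) = 56 (u(L) = 8*(2 - 1*(-5)) = 8*(2 + 5) = 8*7 = 56)
l(U) = 224 (l(U) = -2*(-2)*56 = 4*56 = 224)
(5988 + V(111)) + (l(-109) - R) = (5988 + 48) + (224 - 1*(-10870)) = 6036 + (224 + 10870) = 6036 + 11094 = 17130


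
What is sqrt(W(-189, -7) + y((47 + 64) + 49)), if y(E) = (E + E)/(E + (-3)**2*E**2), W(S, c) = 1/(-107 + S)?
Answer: I*sqrt(90532266)/213268 ≈ 0.044614*I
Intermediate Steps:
y(E) = 2*E/(E + 9*E**2) (y(E) = (2*E)/(E + 9*E**2) = 2*E/(E + 9*E**2))
sqrt(W(-189, -7) + y((47 + 64) + 49)) = sqrt(1/(-107 - 189) + 2/(1 + 9*((47 + 64) + 49))) = sqrt(1/(-296) + 2/(1 + 9*(111 + 49))) = sqrt(-1/296 + 2/(1 + 9*160)) = sqrt(-1/296 + 2/(1 + 1440)) = sqrt(-1/296 + 2/1441) = sqrt(-849/426536) = I*sqrt(90532266)/213268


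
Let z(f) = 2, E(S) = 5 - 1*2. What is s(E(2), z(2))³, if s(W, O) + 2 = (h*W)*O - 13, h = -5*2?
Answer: -421875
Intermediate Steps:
E(S) = 3 (E(S) = 5 - 2 = 3)
h = -10
s(W, O) = -15 - 10*O*W (s(W, O) = -2 + ((-10*W)*O - 13) = -2 + (-10*O*W - 13) = -2 + (-13 - 10*O*W) = -15 - 10*O*W)
s(E(2), z(2))³ = (-15 - 10*2*3)³ = (-15 - 60)³ = (-75)³ = -421875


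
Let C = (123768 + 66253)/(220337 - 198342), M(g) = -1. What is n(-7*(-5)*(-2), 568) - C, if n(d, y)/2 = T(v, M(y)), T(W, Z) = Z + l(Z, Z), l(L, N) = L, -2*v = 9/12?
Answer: -278001/21995 ≈ -12.639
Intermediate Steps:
v = -3/8 (v = -9/(2*12) = -½*¾ = -3/8 ≈ -0.37500)
C = 190021/21995 ≈ 8.6393
T(W, Z) = 2*Z (T(W, Z) = Z + Z = 2*Z)
n(d, y) = -4 (n(d, y) = 2*(2*(-1)) = 2*(-2) = -4)
n(-7*(-5)*(-2), 568) - C = -4 - 1*190021/21995 = -4 - 190021/21995 = -278001/21995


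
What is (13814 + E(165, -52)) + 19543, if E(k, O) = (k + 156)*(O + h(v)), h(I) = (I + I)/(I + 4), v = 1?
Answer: 83967/5 ≈ 16793.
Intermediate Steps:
h(I) = 2*I/(4 + I) (h(I) = (2*I)/(4 + I) = 2*I/(4 + I))
E(k, O) = (156 + k)*(2/5 + O) (E(k, O) = (k + 156)*(O + 2*1/(4 + 1)) = (156 + k)*(O + 2*1/5) = (156 + k)*(O + 2*1*(1/5)) = (156 + k)*(O + 2/5) = (156 + k)*(2/5 + O))
(13814 + E(165, -52)) + 19543 = (13814 + (312/5 + 156*(-52) + (2/5)*165 - 52*165)) + 19543 = (13814 + (312/5 - 8112 + 66 - 8580)) + 19543 = (13814 - 82818/5) + 19543 = -13748/5 + 19543 = 83967/5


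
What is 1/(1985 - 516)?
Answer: 1/1469 ≈ 0.00068074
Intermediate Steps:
1/(1985 - 516) = 1/1469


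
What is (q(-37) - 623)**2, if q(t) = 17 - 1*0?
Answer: 367236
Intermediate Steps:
q(t) = 17 (q(t) = 17 + 0 = 17)
(q(-37) - 623)**2 = (17 - 623)**2 = (-606)**2 = 367236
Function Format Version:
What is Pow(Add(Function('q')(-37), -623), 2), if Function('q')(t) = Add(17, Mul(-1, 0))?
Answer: 367236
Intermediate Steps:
Function('q')(t) = 17 (Function('q')(t) = Add(17, 0) = 17)
Pow(Add(Function('q')(-37), -623), 2) = Pow(Add(17, -623), 2) = Pow(-606, 2) = 367236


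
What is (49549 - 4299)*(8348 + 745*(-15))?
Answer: -127921750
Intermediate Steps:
(49549 - 4299)*(8348 + 745*(-15)) = 45250*(8348 - 11175) = 45250*(-2827) = -127921750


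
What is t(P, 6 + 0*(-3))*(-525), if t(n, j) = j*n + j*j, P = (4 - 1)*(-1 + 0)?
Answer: -9450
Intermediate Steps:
P = -3 (P = 3*(-1) = -3)
t(n, j) = j**2 + j*n (t(n, j) = j*n + j**2 = j**2 + j*n)
t(P, 6 + 0*(-3))*(-525) = ((6 + 0*(-3))*((6 + 0*(-3)) - 3))*(-525) = ((6 + 0)*((6 + 0) - 3))*(-525) = (6*(6 - 3))*(-525) = (6*3)*(-525) = 18*(-525) = -9450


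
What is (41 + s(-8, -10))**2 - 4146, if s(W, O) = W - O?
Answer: -2297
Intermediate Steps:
(41 + s(-8, -10))**2 - 4146 = (41 + (-8 - 1*(-10)))**2 - 4146 = (41 + (-8 + 10))**2 - 4146 = (41 + 2)**2 - 4146 = 43**2 - 4146 = 1849 - 4146 = -2297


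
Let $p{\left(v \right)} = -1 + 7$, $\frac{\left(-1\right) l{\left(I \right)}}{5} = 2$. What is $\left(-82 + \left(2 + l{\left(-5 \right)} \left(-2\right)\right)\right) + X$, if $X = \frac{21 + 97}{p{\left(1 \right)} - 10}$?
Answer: $- \frac{179}{2} \approx -89.5$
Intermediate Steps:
$l{\left(I \right)} = -10$ ($l{\left(I \right)} = \left(-5\right) 2 = -10$)
$p{\left(v \right)} = 6$
$X = - \frac{59}{2}$ ($X = \frac{21 + 97}{6 - 10} = \frac{118}{6 - 10} = \frac{118}{-4} = 118 \left(- \frac{1}{4}\right) = - \frac{59}{2} \approx -29.5$)
$\left(-82 + \left(2 + l{\left(-5 \right)} \left(-2\right)\right)\right) + X = \left(-82 + \left(2 - -20\right)\right) - \frac{59}{2} = \left(-82 + \left(2 + 20\right)\right) - \frac{59}{2} = \left(-82 + 22\right) - \frac{59}{2} = -60 - \frac{59}{2} = - \frac{179}{2}$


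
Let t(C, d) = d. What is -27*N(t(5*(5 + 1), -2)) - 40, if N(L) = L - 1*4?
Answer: 122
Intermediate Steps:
N(L) = -4 + L (N(L) = L - 4 = -4 + L)
-27*N(t(5*(5 + 1), -2)) - 40 = -27*(-4 - 2) - 40 = -27*(-6) - 40 = 162 - 40 = 122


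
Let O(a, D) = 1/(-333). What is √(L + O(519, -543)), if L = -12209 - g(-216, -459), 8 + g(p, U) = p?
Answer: I*√147667222/111 ≈ 109.48*I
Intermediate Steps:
O(a, D) = -1/333
g(p, U) = -8 + p
L = -11985 (L = -12209 - (-8 - 216) = -12209 - 1*(-224) = -12209 + 224 = -11985)
√(L + O(519, -543)) = √(-11985 - 1/333) = √(-3991006/333) = I*√147667222/111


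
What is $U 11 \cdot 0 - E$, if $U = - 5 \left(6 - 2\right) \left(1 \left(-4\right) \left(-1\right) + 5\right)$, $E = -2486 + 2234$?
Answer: $252$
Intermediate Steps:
$E = -252$
$U = -180$ ($U = - 5 \cdot 4 \left(\left(-4\right) \left(-1\right) + 5\right) = - 5 \cdot 4 \left(4 + 5\right) = - 5 \cdot 4 \cdot 9 = \left(-5\right) 36 = -180$)
$U 11 \cdot 0 - E = \left(-180\right) 11 \cdot 0 - -252 = \left(-1980\right) 0 + 252 = 0 + 252 = 252$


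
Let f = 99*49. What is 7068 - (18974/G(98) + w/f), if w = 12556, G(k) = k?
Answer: 4762157/693 ≈ 6871.8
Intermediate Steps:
f = 4851
7068 - (18974/G(98) + w/f) = 7068 - (18974/98 + 12556/4851) = 7068 - (18974*(1/98) + 12556*(1/4851)) = 7068 - (9487/49 + 12556/4851) = 7068 - 1*135967/693 = 7068 - 135967/693 = 4762157/693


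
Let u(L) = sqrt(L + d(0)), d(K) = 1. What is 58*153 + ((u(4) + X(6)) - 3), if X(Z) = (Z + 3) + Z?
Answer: 8886 + sqrt(5) ≈ 8888.2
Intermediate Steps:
X(Z) = 3 + 2*Z (X(Z) = (3 + Z) + Z = 3 + 2*Z)
u(L) = sqrt(1 + L) (u(L) = sqrt(L + 1) = sqrt(1 + L))
58*153 + ((u(4) + X(6)) - 3) = 58*153 + ((sqrt(1 + 4) + (3 + 2*6)) - 3) = 8874 + ((sqrt(5) + (3 + 12)) - 3) = 8874 + ((sqrt(5) + 15) - 3) = 8874 + ((15 + sqrt(5)) - 3) = 8874 + (12 + sqrt(5)) = 8886 + sqrt(5)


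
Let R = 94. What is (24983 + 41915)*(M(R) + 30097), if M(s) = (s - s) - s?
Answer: 2007140694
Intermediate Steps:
M(s) = -s (M(s) = 0 - s = -s)
(24983 + 41915)*(M(R) + 30097) = (24983 + 41915)*(-1*94 + 30097) = 66898*(-94 + 30097) = 66898*30003 = 2007140694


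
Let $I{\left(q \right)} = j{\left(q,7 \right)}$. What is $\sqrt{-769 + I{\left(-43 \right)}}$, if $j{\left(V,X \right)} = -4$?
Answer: $i \sqrt{773} \approx 27.803 i$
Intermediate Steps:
$I{\left(q \right)} = -4$
$\sqrt{-769 + I{\left(-43 \right)}} = \sqrt{-769 - 4} = \sqrt{-773} = i \sqrt{773}$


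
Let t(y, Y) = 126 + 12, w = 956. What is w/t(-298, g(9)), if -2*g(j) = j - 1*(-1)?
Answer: 478/69 ≈ 6.9275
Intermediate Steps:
g(j) = -½ - j/2 (g(j) = -(j - 1*(-1))/2 = -(j + 1)/2 = -(1 + j)/2 = -½ - j/2)
t(y, Y) = 138
w/t(-298, g(9)) = 956/138 = 956*(1/138) = 478/69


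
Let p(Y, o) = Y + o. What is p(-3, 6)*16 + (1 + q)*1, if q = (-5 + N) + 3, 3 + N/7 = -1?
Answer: 19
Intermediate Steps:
N = -28 (N = -21 + 7*(-1) = -21 - 7 = -28)
q = -30 (q = (-5 - 28) + 3 = -33 + 3 = -30)
p(-3, 6)*16 + (1 + q)*1 = (-3 + 6)*16 + (1 - 30)*1 = 3*16 - 29*1 = 48 - 29 = 19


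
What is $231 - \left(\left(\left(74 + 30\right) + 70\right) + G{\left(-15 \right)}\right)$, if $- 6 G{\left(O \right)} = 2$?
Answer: $\frac{172}{3} \approx 57.333$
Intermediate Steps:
$G{\left(O \right)} = - \frac{1}{3}$ ($G{\left(O \right)} = \left(- \frac{1}{6}\right) 2 = - \frac{1}{3}$)
$231 - \left(\left(\left(74 + 30\right) + 70\right) + G{\left(-15 \right)}\right) = 231 - \left(\left(\left(74 + 30\right) + 70\right) - \frac{1}{3}\right) = 231 - \left(\left(104 + 70\right) - \frac{1}{3}\right) = 231 - \left(174 - \frac{1}{3}\right) = 231 - \frac{521}{3} = \frac{172}{3}$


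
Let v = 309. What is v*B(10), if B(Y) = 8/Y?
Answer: 1236/5 ≈ 247.20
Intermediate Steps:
v*B(10) = 309*(8/10) = 309*(8*(⅒)) = 309*(⅘) = 1236/5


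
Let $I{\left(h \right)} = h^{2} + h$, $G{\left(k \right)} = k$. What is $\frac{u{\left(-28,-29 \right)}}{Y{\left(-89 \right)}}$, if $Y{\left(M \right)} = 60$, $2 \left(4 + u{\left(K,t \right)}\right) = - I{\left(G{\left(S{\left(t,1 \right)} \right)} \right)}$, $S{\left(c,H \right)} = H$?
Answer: $- \frac{1}{12} \approx -0.083333$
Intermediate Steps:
$I{\left(h \right)} = h + h^{2}$
$u{\left(K,t \right)} = -5$ ($u{\left(K,t \right)} = -4 + \frac{\left(-1\right) 1 \left(1 + 1\right)}{2} = -4 + \frac{\left(-1\right) 1 \cdot 2}{2} = -4 + \frac{\left(-1\right) 2}{2} = -4 + \frac{1}{2} \left(-2\right) = -4 - 1 = -5$)
$\frac{u{\left(-28,-29 \right)}}{Y{\left(-89 \right)}} = - \frac{5}{60} = \left(-5\right) \frac{1}{60} = - \frac{1}{12}$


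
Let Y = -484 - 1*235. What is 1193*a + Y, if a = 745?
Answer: 888066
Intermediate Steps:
Y = -719 (Y = -484 - 235 = -719)
1193*a + Y = 1193*745 - 719 = 888785 - 719 = 888066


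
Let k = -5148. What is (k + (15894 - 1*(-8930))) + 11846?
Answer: 31522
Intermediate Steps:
(k + (15894 - 1*(-8930))) + 11846 = (-5148 + (15894 - 1*(-8930))) + 11846 = (-5148 + (15894 + 8930)) + 11846 = (-5148 + 24824) + 11846 = 19676 + 11846 = 31522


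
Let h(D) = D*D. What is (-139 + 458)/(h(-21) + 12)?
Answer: 319/453 ≈ 0.70419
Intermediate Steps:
h(D) = D²
(-139 + 458)/(h(-21) + 12) = (-139 + 458)/((-21)² + 12) = 319/(441 + 12) = 319/453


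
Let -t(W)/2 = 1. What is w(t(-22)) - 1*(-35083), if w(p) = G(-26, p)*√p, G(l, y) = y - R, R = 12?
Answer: 35083 - 14*I*√2 ≈ 35083.0 - 19.799*I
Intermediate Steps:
t(W) = -2 (t(W) = -2*1 = -2)
G(l, y) = -12 + y (G(l, y) = y - 1*12 = y - 12 = -12 + y)
w(p) = √p*(-12 + p) (w(p) = (-12 + p)*√p = √p*(-12 + p))
w(t(-22)) - 1*(-35083) = √(-2)*(-12 - 2) - 1*(-35083) = (I*√2)*(-14) + 35083 = -14*I*√2 + 35083 = 35083 - 14*I*√2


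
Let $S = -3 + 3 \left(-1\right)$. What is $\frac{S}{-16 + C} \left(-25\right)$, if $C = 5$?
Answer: $- \frac{150}{11} \approx -13.636$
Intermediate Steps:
$S = -6$ ($S = -3 - 3 = -6$)
$\frac{S}{-16 + C} \left(-25\right) = - \frac{6}{-16 + 5} \left(-25\right) = - \frac{6}{-11} \left(-25\right) = \left(-6\right) \left(- \frac{1}{11}\right) \left(-25\right) = \frac{6}{11} \left(-25\right) = - \frac{150}{11}$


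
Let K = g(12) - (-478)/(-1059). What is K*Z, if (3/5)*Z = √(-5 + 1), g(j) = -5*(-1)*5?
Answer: 259970*I/3177 ≈ 81.829*I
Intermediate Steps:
g(j) = 25 (g(j) = 5*5 = 25)
Z = 10*I/3 (Z = 5*√(-5 + 1)/3 = 5*√(-4)/3 = 5*(2*I)/3 = 10*I/3 ≈ 3.3333*I)
K = 25997/1059 (K = 25 - (-478)/(-1059) = 25 - (-478)*(-1)/1059 = 25 - 1*478/1059 = 25 - 478/1059 = 25997/1059 ≈ 24.549)
K*Z = 25997*(10*I/3)/1059 = 259970*I/3177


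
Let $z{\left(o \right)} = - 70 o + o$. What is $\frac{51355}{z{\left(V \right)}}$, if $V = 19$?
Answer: $- \frac{51355}{1311} \approx -39.172$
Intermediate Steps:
$z{\left(o \right)} = - 69 o$
$\frac{51355}{z{\left(V \right)}} = \frac{51355}{\left(-69\right) 19} = \frac{51355}{-1311} = 51355 \left(- \frac{1}{1311}\right) = - \frac{51355}{1311}$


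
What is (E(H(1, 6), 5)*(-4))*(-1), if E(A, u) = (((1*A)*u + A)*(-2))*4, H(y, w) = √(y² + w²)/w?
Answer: -32*√37 ≈ -194.65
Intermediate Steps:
H(y, w) = √(w² + y²)/w
E(A, u) = -8*A - 8*A*u (E(A, u) = ((A*u + A)*(-2))*4 = ((A + A*u)*(-2))*4 = (-2*A - 2*A*u)*4 = -8*A - 8*A*u)
(E(H(1, 6), 5)*(-4))*(-1) = (-8*√(6² + 1²)/6*(1 + 5)*(-4))*(-1) = (-8*√(36 + 1)/6*6*(-4))*(-1) = (-8*√37/6*6*(-4))*(-1) = (-8*√37*(-4))*(-1) = (32*√37)*(-1) = -32*√37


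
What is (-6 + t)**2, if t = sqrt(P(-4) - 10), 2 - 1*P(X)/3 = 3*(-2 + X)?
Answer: 86 - 60*sqrt(2) ≈ 1.1472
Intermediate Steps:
P(X) = 24 - 9*X (P(X) = 6 - 9*(-2 + X) = 6 - 3*(-6 + 3*X) = 6 + (18 - 9*X) = 24 - 9*X)
t = 5*sqrt(2) (t = sqrt((24 - 9*(-4)) - 10) = sqrt((24 + 36) - 10) = sqrt(60 - 10) = sqrt(50) = 5*sqrt(2) ≈ 7.0711)
(-6 + t)**2 = (-6 + 5*sqrt(2))**2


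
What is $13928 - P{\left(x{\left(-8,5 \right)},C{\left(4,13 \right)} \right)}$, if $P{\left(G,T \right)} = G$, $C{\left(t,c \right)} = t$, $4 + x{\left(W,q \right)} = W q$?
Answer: $13972$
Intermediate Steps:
$x{\left(W,q \right)} = -4 + W q$
$13928 - P{\left(x{\left(-8,5 \right)},C{\left(4,13 \right)} \right)} = 13928 - \left(-4 - 40\right) = 13928 - -44 = 13928 + 44 = 13972$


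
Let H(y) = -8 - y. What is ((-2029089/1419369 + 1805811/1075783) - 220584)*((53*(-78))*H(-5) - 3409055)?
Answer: 381349724927003443167596/508977680309 ≈ 7.4925e+11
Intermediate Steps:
((-2029089/1419369 + 1805811/1075783) - 220584)*((53*(-78))*H(-5) - 3409055) = ((-2029089/1419369 + 1805811/1075783) - 220584)*((53*(-78))*(-8 - 1*(-5)) - 3409055) = ((-2029089*1/1419369 + 1805811*(1/1075783)) - 220584)*(-4134*(-8 + 5) - 3409055) = ((-676363/473123 + 1805811/1075783) - 220584)*(-4134*(-3) - 3409055) = (126750900524/508977680309 - 220584)*(12402 - 3409055) = -112272205882379932/508977680309*(-3396653) = 381349724927003443167596/508977680309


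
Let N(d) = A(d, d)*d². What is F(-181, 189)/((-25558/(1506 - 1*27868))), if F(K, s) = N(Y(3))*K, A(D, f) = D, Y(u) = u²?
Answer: -1739219769/12779 ≈ -1.3610e+5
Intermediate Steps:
N(d) = d³ (N(d) = d*d² = d³)
F(K, s) = 729*K (F(K, s) = (3²)³*K = 9³*K = 729*K)
F(-181, 189)/((-25558/(1506 - 1*27868))) = (729*(-181))/((-25558/(1506 - 1*27868))) = -131949/((-25558/(1506 - 27868))) = -131949/((-25558/(-26362))) = -131949/((-25558*(-1/26362))) = -131949/12779/13181 = -131949*13181/12779 = -1739219769/12779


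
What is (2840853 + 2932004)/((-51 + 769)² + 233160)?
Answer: 5772857/748684 ≈ 7.7107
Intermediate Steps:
(2840853 + 2932004)/((-51 + 769)² + 233160) = 5772857/(718² + 233160) = 5772857/(515524 + 233160) = 5772857/748684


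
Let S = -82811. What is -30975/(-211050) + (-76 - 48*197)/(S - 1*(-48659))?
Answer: 40603/95341 ≈ 0.42587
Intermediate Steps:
-30975/(-211050) + (-76 - 48*197)/(S - 1*(-48659)) = -30975/(-211050) + (-76 - 48*197)/(-82811 - 1*(-48659)) = -30975*(-1/211050) + (-76 - 9456)/(-82811 + 48659) = 59/402 - 9532/(-34152) = 59/402 - 9532*(-1/34152) = 59/402 + 2383/8538 = 40603/95341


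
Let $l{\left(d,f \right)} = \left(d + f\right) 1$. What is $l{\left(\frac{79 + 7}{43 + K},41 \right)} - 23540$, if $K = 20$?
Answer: $- \frac{1480351}{63} \approx -23498.0$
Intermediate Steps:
$l{\left(d,f \right)} = d + f$
$l{\left(\frac{79 + 7}{43 + K},41 \right)} - 23540 = \left(\frac{79 + 7}{43 + 20} + 41\right) - 23540 = \left(\frac{86}{63} + 41\right) - 23540 = \frac{2669}{63} - 23540 = - \frac{1480351}{63}$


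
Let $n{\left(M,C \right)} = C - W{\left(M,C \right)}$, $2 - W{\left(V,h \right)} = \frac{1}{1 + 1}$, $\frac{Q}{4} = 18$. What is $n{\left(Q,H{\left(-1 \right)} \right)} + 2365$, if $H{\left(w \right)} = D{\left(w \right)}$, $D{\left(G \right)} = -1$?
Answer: $\frac{4725}{2} \approx 2362.5$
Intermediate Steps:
$Q = 72$ ($Q = 4 \cdot 18 = 72$)
$W{\left(V,h \right)} = \frac{3}{2}$ ($W{\left(V,h \right)} = 2 - \frac{1}{1 + 1} = 2 - \frac{1}{2} = \frac{3}{2}$)
$H{\left(w \right)} = -1$
$n{\left(M,C \right)} = - \frac{3}{2} + C$ ($n{\left(M,C \right)} = C - \frac{3}{2} = - \frac{3}{2} + C$)
$n{\left(Q,H{\left(-1 \right)} \right)} + 2365 = \left(- \frac{3}{2} - 1\right) + 2365 = - \frac{5}{2} + 2365 = \frac{4725}{2}$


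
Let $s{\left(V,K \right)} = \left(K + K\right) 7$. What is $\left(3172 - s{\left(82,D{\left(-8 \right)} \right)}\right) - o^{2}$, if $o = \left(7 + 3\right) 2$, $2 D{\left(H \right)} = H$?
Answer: $2828$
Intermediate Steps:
$D{\left(H \right)} = \frac{H}{2}$
$s{\left(V,K \right)} = 14 K$ ($s{\left(V,K \right)} = 2 K 7 = 14 K$)
$o = 20$ ($o = 10 \cdot 2 = 20$)
$\left(3172 - s{\left(82,D{\left(-8 \right)} \right)}\right) - o^{2} = \left(3172 - 14 \cdot \frac{1}{2} \left(-8\right)\right) - 20^{2} = \left(3172 - 14 \left(-4\right)\right) - 400 = \left(3172 - -56\right) - 400 = \left(3172 + 56\right) - 400 = 3228 - 400 = 2828$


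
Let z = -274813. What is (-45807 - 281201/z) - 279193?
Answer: -89313943799/274813 ≈ -3.2500e+5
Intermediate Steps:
(-45807 - 281201/z) - 279193 = (-45807 - 281201/(-274813)) - 279193 = (-45807 - 281201*(-1/274813)) - 279193 = (-45807 + 281201/274813) - 279193 = -12588077890/274813 - 279193 = -89313943799/274813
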